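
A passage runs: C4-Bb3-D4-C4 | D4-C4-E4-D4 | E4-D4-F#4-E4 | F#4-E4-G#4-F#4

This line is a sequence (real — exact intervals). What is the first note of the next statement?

Unit = 4 notes; the statements start on C4, D4, E4, F#4, moving up a 2nd each time.
The next head, up a 2nd from F#4, is G#4.

G#4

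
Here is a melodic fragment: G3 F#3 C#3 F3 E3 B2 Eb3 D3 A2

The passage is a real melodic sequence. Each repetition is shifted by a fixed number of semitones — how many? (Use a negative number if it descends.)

-2

Unit = 3 notes; the statements start on G3, F3, Eb3, moving down a 2nd each time.
G3 to F3 spans -2 semitones.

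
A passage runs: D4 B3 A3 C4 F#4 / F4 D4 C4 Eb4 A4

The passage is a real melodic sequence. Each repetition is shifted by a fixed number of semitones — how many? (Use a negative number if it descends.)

Unit = 5 notes; the statements start on D4, F4, moving up a 3rd each time.
D4 to F4 spans +3 semitones.

3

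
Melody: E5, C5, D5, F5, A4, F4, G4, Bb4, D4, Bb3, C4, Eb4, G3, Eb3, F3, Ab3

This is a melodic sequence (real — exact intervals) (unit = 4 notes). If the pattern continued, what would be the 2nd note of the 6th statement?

Db2

The unit is 4 notes. Position-2 pitches of the 4 shown cells: C5, F4, Bb3, Eb3.
Carrying that down a 5th forward: Ab2 → Db2.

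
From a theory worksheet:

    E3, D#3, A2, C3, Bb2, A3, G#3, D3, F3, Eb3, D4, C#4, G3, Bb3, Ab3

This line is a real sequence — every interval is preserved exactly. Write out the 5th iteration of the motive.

C5 B4 F4 Ab4 Gb4

With a 5-note motive the entries are E3, A3, D4, each up a 4th from the previous.
Extending up a 4th: G4 → C5.
So cell 5 is C5 B4 F4 Ab4 Gb4.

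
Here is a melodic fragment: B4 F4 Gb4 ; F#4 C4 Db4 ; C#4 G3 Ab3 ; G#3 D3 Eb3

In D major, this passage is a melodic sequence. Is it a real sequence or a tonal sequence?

real

Each cell has the same semitone pattern (-6, 1) — intervals are preserved exactly.
And F4 lies outside D major, so the sequence is real rather than tonal.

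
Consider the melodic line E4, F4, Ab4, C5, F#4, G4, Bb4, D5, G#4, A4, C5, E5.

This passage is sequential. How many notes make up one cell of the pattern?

4

12 notes total. Splitting into 3 groups of 4:
E4 F4 Ab4 C5 | F#4 G4 Bb4 D5 | G#4 A4 C5 E5
That's a consistent up a 2nd shift per cell, and no other grouping gives one.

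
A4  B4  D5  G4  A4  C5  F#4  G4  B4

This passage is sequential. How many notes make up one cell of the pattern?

9 notes total. Splitting into 3 groups of 3:
A4 B4 D5 | G4 A4 C5 | F#4 G4 B4
That's a consistent down a 2nd shift per cell, and no other grouping gives one.

3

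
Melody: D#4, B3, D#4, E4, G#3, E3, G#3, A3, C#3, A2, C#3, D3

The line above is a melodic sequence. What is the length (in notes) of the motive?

Try groups of 4 (3 cells in 12 notes):
D#4 B3 D#4 E4 | G#3 E3 G#3 A3 | C#3 A2 C#3 D3
That's a consistent down a 5th shift per cell, and no other grouping gives one.

4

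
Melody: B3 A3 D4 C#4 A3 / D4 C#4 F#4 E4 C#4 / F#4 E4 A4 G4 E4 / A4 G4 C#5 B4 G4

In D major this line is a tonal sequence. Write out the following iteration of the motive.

Taking 5-note groups, the heads are B3, D4, F#4, A4: the pattern moves up a 3rd.
So cell 5 is C#5 B4 E5 D5 B4.

C#5 B4 E5 D5 B4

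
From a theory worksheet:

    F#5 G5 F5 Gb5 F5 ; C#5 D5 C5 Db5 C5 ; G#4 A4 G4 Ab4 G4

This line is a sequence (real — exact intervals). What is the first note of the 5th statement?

A#3

The 5-note cells begin on F#5, C#5, G#4 — each down a 4th from the last.
Continuing: D#4 → A#3. Statement 5 starts on A#3.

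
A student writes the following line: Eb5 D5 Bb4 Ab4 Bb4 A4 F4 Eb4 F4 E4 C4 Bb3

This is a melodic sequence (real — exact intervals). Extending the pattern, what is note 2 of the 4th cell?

B3

Grouping in 4s, the 2nd note of each cell is D5, A4, E4.
From E4, down a 4th gives B3.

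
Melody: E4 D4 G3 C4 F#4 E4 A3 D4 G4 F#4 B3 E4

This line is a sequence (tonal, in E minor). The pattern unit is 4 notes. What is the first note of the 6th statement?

Taking 4-note groups, the heads are E4, F#4, G4: the pattern moves up a 2nd.
Continuing: A4 → B4 → C5. Statement 6 starts on C5.

C5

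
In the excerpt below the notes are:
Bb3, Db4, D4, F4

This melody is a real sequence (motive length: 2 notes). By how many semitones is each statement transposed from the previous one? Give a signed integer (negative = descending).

With a 2-note motive the entries are Bb3, D4, each up a 3rd from the previous.
Bb3 to D4 spans +4 semitones.

4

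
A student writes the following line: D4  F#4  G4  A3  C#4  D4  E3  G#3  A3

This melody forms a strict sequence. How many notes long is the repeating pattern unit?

Try groups of 3 (3 cells in 9 notes):
D4 F#4 G4 | A3 C#4 D4 | E3 G#3 A3
That's a consistent down a 4th shift per cell, and no other grouping gives one.

3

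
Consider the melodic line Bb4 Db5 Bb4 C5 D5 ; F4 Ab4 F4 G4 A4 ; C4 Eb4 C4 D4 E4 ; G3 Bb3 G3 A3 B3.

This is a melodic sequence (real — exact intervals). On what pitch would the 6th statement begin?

A2

Unit = 5 notes; the statements start on Bb4, F4, C4, G3, moving down a 4th each time.
Extending the heads down a 4th: D3 → A2.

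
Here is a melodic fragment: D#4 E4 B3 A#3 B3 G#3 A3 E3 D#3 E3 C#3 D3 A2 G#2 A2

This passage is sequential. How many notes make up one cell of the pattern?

Try groups of 5 (3 cells in 15 notes):
D#4 E4 B3 A#3 B3 | G#3 A3 E3 D#3 E3 | C#3 D3 A2 G#2 A2
Each cell is the previous one down a 5th — so the unit is 5 notes.

5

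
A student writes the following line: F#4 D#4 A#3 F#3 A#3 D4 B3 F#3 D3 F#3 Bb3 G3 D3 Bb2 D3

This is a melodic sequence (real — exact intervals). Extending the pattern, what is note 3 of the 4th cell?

Bb2

With 5-note cells, note 3 of each statement runs A#3, F#3, D3.
Each moves down a 3rd; the next is Bb2.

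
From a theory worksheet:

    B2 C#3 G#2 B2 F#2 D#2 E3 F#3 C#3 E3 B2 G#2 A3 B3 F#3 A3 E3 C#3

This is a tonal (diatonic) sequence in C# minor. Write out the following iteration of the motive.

D#4 E4 B3 D#4 A3 F#3

Unit = 6 notes; the statements start on B2, E3, A3, moving up a 4th each time.
So cell 4 is D#4 E4 B3 D#4 A3 F#3.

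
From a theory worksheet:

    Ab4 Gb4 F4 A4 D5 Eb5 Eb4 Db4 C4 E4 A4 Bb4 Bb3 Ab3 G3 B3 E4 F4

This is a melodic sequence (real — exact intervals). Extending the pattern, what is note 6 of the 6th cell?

D3

With 6-note cells, note 6 of each statement runs Eb5, Bb4, F4.
Each moves down a 4th. Continuing: C4 → G3 → D3.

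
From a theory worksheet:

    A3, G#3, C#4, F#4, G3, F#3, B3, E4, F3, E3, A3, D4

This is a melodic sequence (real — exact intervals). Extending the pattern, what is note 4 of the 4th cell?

C4

With 4-note cells, note 4 of each statement runs F#4, E4, D4.
From D4, down a 2nd gives C4.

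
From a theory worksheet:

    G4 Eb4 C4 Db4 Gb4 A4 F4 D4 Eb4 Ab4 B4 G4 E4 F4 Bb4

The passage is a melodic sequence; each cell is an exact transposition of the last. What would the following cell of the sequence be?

C#5 A4 F#4 G4 C5

Unit = 5 notes; the statements start on G4, A4, B4, moving up a 2nd each time.
So cell 4 is C#5 A4 F#4 G4 C5.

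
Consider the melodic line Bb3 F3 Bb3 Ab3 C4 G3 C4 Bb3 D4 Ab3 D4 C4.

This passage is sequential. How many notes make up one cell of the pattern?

There are 12 notes; a 4-note unit gives 3 cells:
Bb3 F3 Bb3 Ab3 | C4 G3 C4 Bb3 | D4 Ab3 D4 C4
Every group is a transposition up a 2nd of the one before; no shorter unit works.

4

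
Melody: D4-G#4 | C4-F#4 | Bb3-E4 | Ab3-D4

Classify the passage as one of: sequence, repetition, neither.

Each 2-note cell is the previous one transposed down a 2nd.

sequence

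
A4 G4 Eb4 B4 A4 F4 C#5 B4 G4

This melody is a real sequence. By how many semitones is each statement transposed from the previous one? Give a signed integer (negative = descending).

The 3-note cells begin on A4, B4, C#5 — each up a 2nd from the last.
A4→B4 is 71 − 69 = 2 semitones.

2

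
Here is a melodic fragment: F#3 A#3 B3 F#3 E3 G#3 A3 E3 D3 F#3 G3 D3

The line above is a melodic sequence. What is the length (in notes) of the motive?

There are 12 notes; a 4-note unit gives 3 cells:
F#3 A#3 B3 F#3 | E3 G#3 A3 E3 | D3 F#3 G3 D3
Every group is a transposition down a 2nd of the one before; no shorter unit works.

4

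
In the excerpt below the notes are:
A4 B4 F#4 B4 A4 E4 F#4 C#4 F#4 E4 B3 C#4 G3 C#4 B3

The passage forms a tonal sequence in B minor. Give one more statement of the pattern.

With a 5-note motive the entries are A4, E4, B3, each down a 4th from the previous.
So cell 4 is F#3 G3 D3 G3 F#3.

F#3 G3 D3 G3 F#3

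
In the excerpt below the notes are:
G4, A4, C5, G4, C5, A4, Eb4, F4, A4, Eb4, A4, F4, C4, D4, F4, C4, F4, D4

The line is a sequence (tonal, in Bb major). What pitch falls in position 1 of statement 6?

With 6-note cells, note 1 of each statement runs G4, Eb4, C4.
Extending down a 3rd: A3 → F3 → D3.

D3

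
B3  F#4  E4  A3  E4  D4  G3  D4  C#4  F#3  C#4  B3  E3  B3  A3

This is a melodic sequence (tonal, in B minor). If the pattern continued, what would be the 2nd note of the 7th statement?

G3

Grouping in 3s, the 2nd note of each cell is F#4, E4, D4, C#4, B3.
Carrying that down a 2nd forward: A3 → G3.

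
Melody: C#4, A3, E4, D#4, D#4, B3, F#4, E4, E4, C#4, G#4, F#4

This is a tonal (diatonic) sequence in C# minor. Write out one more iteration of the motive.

F#4 D#4 A4 G#4

The 4-note cells begin on C#4, D#4, E4 — each up a 2nd from the last.
So cell 4 is F#4 D#4 A4 G#4.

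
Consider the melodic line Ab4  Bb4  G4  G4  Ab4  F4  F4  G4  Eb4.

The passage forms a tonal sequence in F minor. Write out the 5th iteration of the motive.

Taking 3-note groups, the heads are Ab4, G4, F4: the pattern moves down a 2nd.
Continuing the starts: Eb4 → Db4.
Statement 5 starts on Db4 and keeps the same diatonic contour: Db4 Eb4 C4.

Db4 Eb4 C4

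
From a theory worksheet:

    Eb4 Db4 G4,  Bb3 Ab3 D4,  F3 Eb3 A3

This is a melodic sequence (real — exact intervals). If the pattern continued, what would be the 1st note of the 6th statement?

D2

Grouping in 3s, the 1st note of each cell is Eb4, Bb3, F3.
Extending down a 4th: C3 → G2 → D2.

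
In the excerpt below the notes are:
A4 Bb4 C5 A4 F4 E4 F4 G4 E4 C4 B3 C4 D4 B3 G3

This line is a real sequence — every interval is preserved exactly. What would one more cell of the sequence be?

F#3 G3 A3 F#3 D3

The 5-note cells begin on A4, E4, B3 — each down a 4th from the last.
Statement 4 starts on F#3 and keeps the same exact contour: F#3 G3 A3 F#3 D3.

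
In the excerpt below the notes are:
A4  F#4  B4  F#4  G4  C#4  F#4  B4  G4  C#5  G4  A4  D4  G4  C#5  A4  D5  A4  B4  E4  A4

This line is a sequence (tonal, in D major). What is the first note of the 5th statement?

With a 7-note motive the entries are A4, B4, C#5, each up a 2nd from the previous.
Continuing: D5 → E5. Statement 5 starts on E5.

E5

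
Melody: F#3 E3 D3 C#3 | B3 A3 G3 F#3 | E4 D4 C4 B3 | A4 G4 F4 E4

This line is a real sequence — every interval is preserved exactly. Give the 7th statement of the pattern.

C6 Bb5 Ab5 G5

Unit = 4 notes; the statements start on F#3, B3, E4, A4, moving up a 4th each time.
Extending up a 4th: D5 → G5 → C6.
Statement 7 starts on C6 and keeps the same exact contour: C6 Bb5 Ab5 G5.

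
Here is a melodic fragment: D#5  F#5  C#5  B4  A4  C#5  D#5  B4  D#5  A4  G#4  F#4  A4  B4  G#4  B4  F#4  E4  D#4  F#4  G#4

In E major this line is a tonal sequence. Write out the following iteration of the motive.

E4 G#4 D#4 C#4 B3 D#4 E4

Taking 7-note groups, the heads are D#5, B4, G#4: the pattern moves down a 3rd.
From E4 the diatonic shape gives E4 G#4 D#4 C#4 B3 D#4 E4.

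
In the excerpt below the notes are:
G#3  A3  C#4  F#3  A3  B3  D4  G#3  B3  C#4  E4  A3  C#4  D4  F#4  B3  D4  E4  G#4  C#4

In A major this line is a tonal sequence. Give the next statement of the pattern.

With a 4-note motive the entries are G#3, A3, B3, C#4, D4, each up a 2nd from the previous.
So cell 6 is E4 F#4 A4 D4.

E4 F#4 A4 D4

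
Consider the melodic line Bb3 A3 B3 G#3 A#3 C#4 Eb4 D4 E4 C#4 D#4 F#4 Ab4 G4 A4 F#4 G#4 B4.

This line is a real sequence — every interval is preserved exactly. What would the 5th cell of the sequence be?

Gb5 F5 G5 E5 F#5 A5

Unit = 6 notes; the statements start on Bb3, Eb4, Ab4, moving up a 4th each time.
Continuing the starts: Db5 → Gb5.
From Gb5 the exact shape gives Gb5 F5 G5 E5 F#5 A5.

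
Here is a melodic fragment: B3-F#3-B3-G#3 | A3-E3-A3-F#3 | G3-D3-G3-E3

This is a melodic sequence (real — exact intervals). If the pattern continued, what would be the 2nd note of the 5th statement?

Bb2

With 4-note cells, note 2 of each statement runs F#3, E3, D3.
Carrying that down a 2nd forward: C3 → Bb2.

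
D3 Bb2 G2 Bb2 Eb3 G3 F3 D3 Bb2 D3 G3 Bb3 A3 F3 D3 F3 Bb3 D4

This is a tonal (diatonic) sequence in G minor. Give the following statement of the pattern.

The 6-note cells begin on D3, F3, A3 — each up a 3rd from the last.
So cell 4 is C4 A3 F3 A3 D4 F4.

C4 A3 F3 A3 D4 F4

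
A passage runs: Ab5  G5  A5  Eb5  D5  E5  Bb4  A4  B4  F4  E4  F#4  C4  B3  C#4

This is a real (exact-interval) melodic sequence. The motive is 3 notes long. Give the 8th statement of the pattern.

A2 G#2 A#2

The 3-note cells begin on Ab5, Eb5, Bb4, F4, C4 — each down a 4th from the last.
Extending down a 4th: G3 → D3 → A2.
So cell 8 is A2 G#2 A#2.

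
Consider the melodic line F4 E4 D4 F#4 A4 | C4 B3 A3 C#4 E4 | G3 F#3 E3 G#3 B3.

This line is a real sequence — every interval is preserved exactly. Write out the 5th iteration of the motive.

A2 G#2 F#2 A#2 C#3

The 5-note cells begin on F4, C4, G3 — each down a 4th from the last.
Carrying on: D3 → A2.
From A2 the exact shape gives A2 G#2 F#2 A#2 C#3.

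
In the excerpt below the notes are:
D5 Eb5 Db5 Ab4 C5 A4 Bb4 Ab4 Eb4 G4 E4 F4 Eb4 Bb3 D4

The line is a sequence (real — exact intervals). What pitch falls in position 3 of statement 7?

The unit is 5 notes. Position-3 pitches of the 3 shown cells: Db5, Ab4, Eb4.
Carrying that down a 4th forward: Bb3 → F3 → C3 → G2.

G2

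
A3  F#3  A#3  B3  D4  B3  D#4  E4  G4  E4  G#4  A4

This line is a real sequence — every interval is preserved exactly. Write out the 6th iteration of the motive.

With a 4-note motive the entries are A3, D4, G4, each up a 4th from the previous.
Continuing the starts: C5 → F5 → Bb5.
So cell 6 is Bb5 G5 B5 C6.

Bb5 G5 B5 C6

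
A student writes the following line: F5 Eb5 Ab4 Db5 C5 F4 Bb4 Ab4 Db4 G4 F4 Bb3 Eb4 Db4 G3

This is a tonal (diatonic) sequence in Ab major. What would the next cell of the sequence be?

C4 Bb3 Eb3

The 3-note cells begin on F5, Db5, Bb4, G4, Eb4 — each down a 3rd from the last.
From C4 the diatonic shape gives C4 Bb3 Eb3.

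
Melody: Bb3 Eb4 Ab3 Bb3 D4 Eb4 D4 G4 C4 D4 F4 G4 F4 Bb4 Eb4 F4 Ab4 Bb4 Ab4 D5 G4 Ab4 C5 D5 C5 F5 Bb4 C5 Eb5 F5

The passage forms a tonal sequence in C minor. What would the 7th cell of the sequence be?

G5 C6 F5 G5 Bb5 C6

The 6-note cells begin on Bb3, D4, F4, Ab4, C5 — each up a 3rd from the last.
Extending up a 3rd: Eb5 → G5.
From G5 the diatonic shape gives G5 C6 F5 G5 Bb5 C6.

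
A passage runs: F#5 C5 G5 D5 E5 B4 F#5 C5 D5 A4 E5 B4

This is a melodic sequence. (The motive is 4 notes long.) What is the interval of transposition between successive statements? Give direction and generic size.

With a 4-note motive the entries are F#5, E5, D5, each down a 2nd from the previous.
F#5 to E5 is down a 2nd.

down a 2nd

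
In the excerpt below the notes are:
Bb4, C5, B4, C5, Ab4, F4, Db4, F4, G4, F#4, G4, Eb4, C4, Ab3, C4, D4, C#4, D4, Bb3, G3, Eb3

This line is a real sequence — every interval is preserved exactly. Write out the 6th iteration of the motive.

A2 B2 A#2 B2 G2 E2 C2

Unit = 7 notes; the statements start on Bb4, F4, C4, moving down a 4th each time.
Continuing the starts: G3 → D3 → A2.
From A2 the exact shape gives A2 B2 A#2 B2 G2 E2 C2.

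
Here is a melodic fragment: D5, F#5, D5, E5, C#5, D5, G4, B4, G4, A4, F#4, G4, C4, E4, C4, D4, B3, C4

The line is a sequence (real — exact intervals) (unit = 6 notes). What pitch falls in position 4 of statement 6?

Grouping in 6s, the 4th note of each cell is E5, A4, D4.
Extending down a 5th: G3 → C3 → F2.

F2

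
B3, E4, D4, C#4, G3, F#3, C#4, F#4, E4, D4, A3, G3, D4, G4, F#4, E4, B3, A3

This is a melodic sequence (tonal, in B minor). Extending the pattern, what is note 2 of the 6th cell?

C#5

The unit is 6 notes. Position-2 pitches of the 3 shown cells: E4, F#4, G4.
Extending up a 2nd: A4 → B4 → C#5.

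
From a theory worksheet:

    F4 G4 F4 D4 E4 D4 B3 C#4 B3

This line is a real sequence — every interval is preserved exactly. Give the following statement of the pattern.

G#3 A#3 G#3

The 3-note cells begin on F4, D4, B3 — each down a 3rd from the last.
From G#3 the exact shape gives G#3 A#3 G#3.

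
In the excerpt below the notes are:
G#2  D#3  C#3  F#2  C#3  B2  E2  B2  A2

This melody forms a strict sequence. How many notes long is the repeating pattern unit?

3

There are 9 notes; a 3-note unit gives 3 cells:
G#2 D#3 C#3 | F#2 C#3 B2 | E2 B2 A2
Every group is a transposition down a 2nd of the one before; no shorter unit works.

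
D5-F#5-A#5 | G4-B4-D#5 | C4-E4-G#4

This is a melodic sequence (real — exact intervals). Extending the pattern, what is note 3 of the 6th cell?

Grouping in 3s, the 3rd note of each cell is A#5, D#5, G#4.
Extending down a 5th: C#4 → F#3 → B2.

B2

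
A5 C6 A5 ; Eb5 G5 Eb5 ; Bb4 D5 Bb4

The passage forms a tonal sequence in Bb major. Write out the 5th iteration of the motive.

C4 Eb4 C4

The 3-note cells begin on A5, Eb5, Bb4 — each down a 4th from the last.
Continuing the starts: F4 → C4.
From C4 the diatonic shape gives C4 Eb4 C4.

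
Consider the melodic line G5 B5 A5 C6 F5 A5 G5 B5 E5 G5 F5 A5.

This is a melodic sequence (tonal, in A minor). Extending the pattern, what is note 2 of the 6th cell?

With 4-note cells, note 2 of each statement runs B5, A5, G5.
Extending down a 2nd: F5 → E5 → D5.

D5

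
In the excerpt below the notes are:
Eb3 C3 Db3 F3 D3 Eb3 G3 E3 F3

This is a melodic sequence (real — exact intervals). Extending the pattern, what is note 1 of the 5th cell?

Grouping in 3s, the 1st note of each cell is Eb3, F3, G3.
Extending up a 2nd: A3 → B3.

B3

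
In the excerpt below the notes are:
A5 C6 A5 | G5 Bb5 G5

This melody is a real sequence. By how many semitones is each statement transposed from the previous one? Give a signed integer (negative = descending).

Unit = 3 notes; the statements start on A5, G5, moving down a 2nd each time.
A5 to G5 spans -2 semitones.

-2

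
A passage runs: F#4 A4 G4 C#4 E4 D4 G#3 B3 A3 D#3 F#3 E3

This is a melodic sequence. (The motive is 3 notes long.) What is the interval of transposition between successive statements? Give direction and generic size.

Taking 3-note groups, the heads are F#4, C#4, G#3, D#3: the pattern moves down a 4th.
From F#4 to C#4: down a 4th.

down a 4th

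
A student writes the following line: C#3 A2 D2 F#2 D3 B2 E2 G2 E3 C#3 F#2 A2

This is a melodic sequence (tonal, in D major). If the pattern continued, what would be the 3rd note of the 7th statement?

C#3

Grouping in 4s, the 3rd note of each cell is D2, E2, F#2.
Extending up a 2nd: G2 → A2 → B2 → C#3.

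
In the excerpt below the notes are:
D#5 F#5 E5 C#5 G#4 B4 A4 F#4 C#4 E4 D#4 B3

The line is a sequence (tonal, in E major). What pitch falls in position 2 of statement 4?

A3

The unit is 4 notes. Position-2 pitches of the 3 shown cells: F#5, B4, E4.
Each moves down a 5th; the next is A3.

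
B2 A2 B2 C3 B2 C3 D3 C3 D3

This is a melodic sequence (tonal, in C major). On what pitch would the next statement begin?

E3

Unit = 3 notes; the statements start on B2, C3, D3, moving up a 2nd each time.
One more step up a 2nd gives E3.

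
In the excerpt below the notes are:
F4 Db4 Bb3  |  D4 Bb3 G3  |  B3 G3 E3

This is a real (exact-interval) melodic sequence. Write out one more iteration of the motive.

Taking 3-note groups, the heads are F4, D4, B3: the pattern moves down a 3rd.
So cell 4 is G#3 E3 C#3.

G#3 E3 C#3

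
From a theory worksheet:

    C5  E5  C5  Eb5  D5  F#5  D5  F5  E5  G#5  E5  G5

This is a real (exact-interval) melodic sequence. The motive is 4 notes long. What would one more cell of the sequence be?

F#5 A#5 F#5 A5

Unit = 4 notes; the statements start on C5, D5, E5, moving up a 2nd each time.
So cell 4 is F#5 A#5 F#5 A5.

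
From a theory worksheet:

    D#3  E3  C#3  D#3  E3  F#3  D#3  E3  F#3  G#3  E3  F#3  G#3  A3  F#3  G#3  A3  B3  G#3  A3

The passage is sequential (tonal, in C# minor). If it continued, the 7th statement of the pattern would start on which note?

The 4-note cells begin on D#3, E3, F#3, G#3, A3 — each up a 2nd from the last.
Extending the heads up a 2nd: B3 → C#4.

C#4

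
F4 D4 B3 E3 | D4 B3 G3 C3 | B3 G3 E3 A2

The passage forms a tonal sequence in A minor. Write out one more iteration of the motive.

With a 4-note motive the entries are F4, D4, B3, each down a 3rd from the previous.
From G3 the diatonic shape gives G3 E3 C3 F2.

G3 E3 C3 F2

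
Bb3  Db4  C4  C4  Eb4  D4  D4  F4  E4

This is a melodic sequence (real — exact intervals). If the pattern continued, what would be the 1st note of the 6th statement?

G#4

With 3-note cells, note 1 of each statement runs Bb3, C4, D4.
Extending up a 2nd: E4 → F#4 → G#4.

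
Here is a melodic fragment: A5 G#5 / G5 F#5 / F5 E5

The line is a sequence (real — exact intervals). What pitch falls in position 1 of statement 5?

Db5

Grouping in 2s, the 1st note of each cell is A5, G5, F5.
Carrying that down a 2nd forward: Eb5 → Db5.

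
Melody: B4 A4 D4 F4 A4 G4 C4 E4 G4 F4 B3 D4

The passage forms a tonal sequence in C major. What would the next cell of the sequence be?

F4 E4 A3 C4

Unit = 4 notes; the statements start on B4, A4, G4, moving down a 2nd each time.
From F4 the diatonic shape gives F4 E4 A3 C4.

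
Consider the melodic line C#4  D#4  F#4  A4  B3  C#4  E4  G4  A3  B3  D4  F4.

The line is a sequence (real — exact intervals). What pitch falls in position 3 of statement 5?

Bb3

The unit is 4 notes. Position-3 pitches of the 3 shown cells: F#4, E4, D4.
Extending down a 2nd: C4 → Bb3.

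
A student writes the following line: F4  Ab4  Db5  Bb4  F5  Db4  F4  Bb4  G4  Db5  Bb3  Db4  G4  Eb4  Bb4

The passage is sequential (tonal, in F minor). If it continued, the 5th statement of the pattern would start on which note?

Unit = 5 notes; the statements start on F4, Db4, Bb3, moving down a 3rd each time.
Extending the heads down a 3rd: G3 → Eb3.

Eb3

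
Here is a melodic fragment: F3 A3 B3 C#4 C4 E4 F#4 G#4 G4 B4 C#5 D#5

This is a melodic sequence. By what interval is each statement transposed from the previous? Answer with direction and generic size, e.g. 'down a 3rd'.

With a 4-note motive the entries are F3, C4, G4, each up a 5th from the previous.
F3 to C4 is up a 5th.

up a 5th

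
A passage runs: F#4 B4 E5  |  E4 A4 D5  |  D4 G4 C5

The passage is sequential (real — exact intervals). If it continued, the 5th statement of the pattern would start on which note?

Bb3

Unit = 3 notes; the statements start on F#4, E4, D4, moving down a 2nd each time.
Continuing: C4 → Bb3. Statement 5 starts on Bb3.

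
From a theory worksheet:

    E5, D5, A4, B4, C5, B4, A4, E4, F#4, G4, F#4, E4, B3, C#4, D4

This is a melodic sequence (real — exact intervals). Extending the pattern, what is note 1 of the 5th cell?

Grouping in 5s, the 1st note of each cell is E5, B4, F#4.
Carrying that down a 4th forward: C#4 → G#3.

G#3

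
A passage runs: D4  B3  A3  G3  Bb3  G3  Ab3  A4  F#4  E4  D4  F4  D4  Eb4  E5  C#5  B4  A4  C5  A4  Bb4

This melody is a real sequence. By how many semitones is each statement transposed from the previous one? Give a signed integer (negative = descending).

The 7-note cells begin on D4, A4, E5 — each up a 5th from the last.
D4→A4 is 69 − 62 = 7 semitones.

7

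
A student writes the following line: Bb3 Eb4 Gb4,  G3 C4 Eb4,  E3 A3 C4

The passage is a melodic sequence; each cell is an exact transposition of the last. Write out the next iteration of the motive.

The 3-note cells begin on Bb3, G3, E3 — each down a 3rd from the last.
So cell 4 is C#3 F#3 A3.

C#3 F#3 A3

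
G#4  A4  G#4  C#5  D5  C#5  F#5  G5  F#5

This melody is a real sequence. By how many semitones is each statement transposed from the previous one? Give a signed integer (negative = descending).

5

The 3-note cells begin on G#4, C#5, F#5 — each up a 4th from the last.
Counting half-steps from G#4 to C#5: 5.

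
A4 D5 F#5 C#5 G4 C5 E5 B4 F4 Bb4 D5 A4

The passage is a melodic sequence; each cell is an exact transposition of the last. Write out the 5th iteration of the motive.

Db4 Gb4 Bb4 F4

Unit = 4 notes; the statements start on A4, G4, F4, moving down a 2nd each time.
Carrying on: Eb4 → Db4.
Statement 5 starts on Db4 and keeps the same exact contour: Db4 Gb4 Bb4 F4.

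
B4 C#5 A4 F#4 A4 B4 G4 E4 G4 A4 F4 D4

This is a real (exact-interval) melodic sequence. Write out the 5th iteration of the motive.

Taking 4-note groups, the heads are B4, A4, G4: the pattern moves down a 2nd.
Extending down a 2nd: F4 → Eb4.
From Eb4 the exact shape gives Eb4 F4 Db4 Bb3.

Eb4 F4 Db4 Bb3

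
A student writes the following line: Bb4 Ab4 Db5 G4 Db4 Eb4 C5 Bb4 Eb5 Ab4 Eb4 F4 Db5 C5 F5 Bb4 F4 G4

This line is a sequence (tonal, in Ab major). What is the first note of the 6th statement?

G5

The 6-note cells begin on Bb4, C5, Db5 — each up a 2nd from the last.
Continuing: Eb5 → F5 → G5. Statement 6 starts on G5.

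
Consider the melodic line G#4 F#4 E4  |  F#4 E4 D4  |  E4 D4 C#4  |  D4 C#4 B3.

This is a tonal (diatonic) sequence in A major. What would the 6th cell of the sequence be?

B3 A3 G#3

Unit = 3 notes; the statements start on G#4, F#4, E4, D4, moving down a 2nd each time.
Extending down a 2nd: C#4 → B3.
So cell 6 is B3 A3 G#3.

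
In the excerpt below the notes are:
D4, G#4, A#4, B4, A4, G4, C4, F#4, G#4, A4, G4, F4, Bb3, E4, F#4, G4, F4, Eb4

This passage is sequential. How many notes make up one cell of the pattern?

6

18 notes total. Splitting into 3 groups of 6:
D4 G#4 A#4 B4 A4 G4 | C4 F#4 G#4 A4 G4 F4 | Bb3 E4 F#4 G4 F4 Eb4
That's a consistent down a 2nd shift per cell, and no other grouping gives one.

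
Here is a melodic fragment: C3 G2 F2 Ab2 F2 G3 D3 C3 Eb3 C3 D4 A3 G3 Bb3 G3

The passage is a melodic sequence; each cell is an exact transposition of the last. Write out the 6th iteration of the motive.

B5 F#5 E5 G5 E5

The 5-note cells begin on C3, G3, D4 — each up a 5th from the last.
Continuing the starts: A4 → E5 → B5.
From B5 the exact shape gives B5 F#5 E5 G5 E5.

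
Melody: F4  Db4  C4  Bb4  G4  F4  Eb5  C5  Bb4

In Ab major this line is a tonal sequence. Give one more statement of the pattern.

Unit = 3 notes; the statements start on F4, Bb4, Eb5, moving up a 4th each time.
Statement 4 starts on Ab5 and keeps the same diatonic contour: Ab5 F5 Eb5.

Ab5 F5 Eb5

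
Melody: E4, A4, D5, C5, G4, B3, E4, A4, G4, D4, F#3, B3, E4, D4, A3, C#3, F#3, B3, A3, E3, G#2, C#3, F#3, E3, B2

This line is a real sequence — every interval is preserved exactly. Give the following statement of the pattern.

D#2 G#2 C#3 B2 F#2

The 5-note cells begin on E4, B3, F#3, C#3, G#2 — each down a 4th from the last.
So cell 6 is D#2 G#2 C#3 B2 F#2.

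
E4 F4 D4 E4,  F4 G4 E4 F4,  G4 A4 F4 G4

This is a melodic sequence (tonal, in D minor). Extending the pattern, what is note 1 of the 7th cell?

D5

The unit is 4 notes. Position-1 pitches of the 3 shown cells: E4, F4, G4.
Each moves up a 2nd. Continuing: A4 → Bb4 → C5 → D5.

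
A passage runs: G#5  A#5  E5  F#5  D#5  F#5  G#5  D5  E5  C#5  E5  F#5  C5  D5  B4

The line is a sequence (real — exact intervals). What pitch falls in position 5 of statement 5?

G4

With 5-note cells, note 5 of each statement runs D#5, C#5, B4.
Extending down a 2nd: A4 → G4.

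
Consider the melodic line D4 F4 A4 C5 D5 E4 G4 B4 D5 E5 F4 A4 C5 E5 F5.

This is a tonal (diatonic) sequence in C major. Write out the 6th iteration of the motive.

B4 D5 F5 A5 B5

The 5-note cells begin on D4, E4, F4 — each up a 2nd from the last.
Carrying on: G4 → A4 → B4.
Statement 6 starts on B4 and keeps the same diatonic contour: B4 D5 F5 A5 B5.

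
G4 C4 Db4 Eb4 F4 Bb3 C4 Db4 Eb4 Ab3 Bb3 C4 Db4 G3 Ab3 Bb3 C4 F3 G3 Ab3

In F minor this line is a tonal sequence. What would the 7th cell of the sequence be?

Ab3 Db3 Eb3 F3

Taking 4-note groups, the heads are G4, F4, Eb4, Db4, C4: the pattern moves down a 2nd.
Carrying on: Bb3 → Ab3.
So cell 7 is Ab3 Db3 Eb3 F3.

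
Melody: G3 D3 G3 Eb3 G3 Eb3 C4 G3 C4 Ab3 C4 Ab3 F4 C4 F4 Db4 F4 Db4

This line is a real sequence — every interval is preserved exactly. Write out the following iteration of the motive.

Bb4 F4 Bb4 Gb4 Bb4 Gb4

With a 6-note motive the entries are G3, C4, F4, each up a 4th from the previous.
From Bb4 the exact shape gives Bb4 F4 Bb4 Gb4 Bb4 Gb4.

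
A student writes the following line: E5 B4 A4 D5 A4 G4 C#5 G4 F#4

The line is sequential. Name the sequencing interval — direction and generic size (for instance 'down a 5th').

With a 3-note motive the entries are E5, D5, C#5, each down a 2nd from the previous.
From E5 to D5: down a 2nd.

down a 2nd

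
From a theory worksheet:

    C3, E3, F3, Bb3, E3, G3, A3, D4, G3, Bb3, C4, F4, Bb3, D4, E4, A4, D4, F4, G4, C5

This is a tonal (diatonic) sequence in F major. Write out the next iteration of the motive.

F4 A4 Bb4 E5

Unit = 4 notes; the statements start on C3, E3, G3, Bb3, D4, moving up a 3rd each time.
From F4 the diatonic shape gives F4 A4 Bb4 E5.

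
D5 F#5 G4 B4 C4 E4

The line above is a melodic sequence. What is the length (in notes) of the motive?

There are 6 notes; a 2-note unit gives 3 cells:
D5 F#5 | G4 B4 | C4 E4
Each cell is the previous one down a 5th — so the unit is 2 notes.

2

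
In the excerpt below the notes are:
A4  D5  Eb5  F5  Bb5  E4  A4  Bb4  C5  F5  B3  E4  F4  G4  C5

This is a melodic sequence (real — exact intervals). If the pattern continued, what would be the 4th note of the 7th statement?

B2

The unit is 5 notes. Position-4 pitches of the 3 shown cells: F5, C5, G4.
Carrying that down a 4th forward: D4 → A3 → E3 → B2.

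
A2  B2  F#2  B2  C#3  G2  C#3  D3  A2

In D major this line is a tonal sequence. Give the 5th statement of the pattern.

E3 F#3 C#3

Taking 3-note groups, the heads are A2, B2, C#3: the pattern moves up a 2nd.
Continuing the starts: D3 → E3.
From E3 the diatonic shape gives E3 F#3 C#3.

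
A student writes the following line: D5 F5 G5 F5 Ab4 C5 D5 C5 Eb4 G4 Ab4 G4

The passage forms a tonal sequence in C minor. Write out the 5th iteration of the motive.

Unit = 4 notes; the statements start on D5, Ab4, Eb4, moving down a 4th each time.
Extending down a 4th: Bb3 → F3.
So cell 5 is F3 Ab3 Bb3 Ab3.

F3 Ab3 Bb3 Ab3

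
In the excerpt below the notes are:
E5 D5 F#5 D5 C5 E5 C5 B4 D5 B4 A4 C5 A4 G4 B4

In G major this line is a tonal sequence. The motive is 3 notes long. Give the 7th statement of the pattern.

F#4 E4 G4

Taking 3-note groups, the heads are E5, D5, C5, B4, A4: the pattern moves down a 2nd.
Extending down a 2nd: G4 → F#4.
From F#4 the diatonic shape gives F#4 E4 G4.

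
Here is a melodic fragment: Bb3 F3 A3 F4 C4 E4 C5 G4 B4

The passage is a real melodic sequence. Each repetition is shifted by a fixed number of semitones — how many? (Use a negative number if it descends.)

The 3-note cells begin on Bb3, F4, C5 — each up a 5th from the last.
Bb3→F4 is 65 − 58 = 7 semitones.

7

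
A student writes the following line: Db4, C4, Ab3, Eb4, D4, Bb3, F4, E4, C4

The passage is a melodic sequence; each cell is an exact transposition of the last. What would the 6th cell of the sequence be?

B4 A#4 F#4

Taking 3-note groups, the heads are Db4, Eb4, F4: the pattern moves up a 2nd.
Carrying on: G4 → A4 → B4.
From B4 the exact shape gives B4 A#4 F#4.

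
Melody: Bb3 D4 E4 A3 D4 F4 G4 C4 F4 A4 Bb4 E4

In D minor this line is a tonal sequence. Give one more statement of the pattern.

Unit = 4 notes; the statements start on Bb3, D4, F4, moving up a 3rd each time.
So cell 4 is A4 C5 D5 G4.

A4 C5 D5 G4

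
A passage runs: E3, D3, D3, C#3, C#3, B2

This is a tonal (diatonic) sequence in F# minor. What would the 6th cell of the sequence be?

With a 2-note motive the entries are E3, D3, C#3, each down a 2nd from the previous.
Continuing the starts: B2 → A2 → G#2.
Statement 6 starts on G#2 and keeps the same diatonic contour: G#2 F#2.

G#2 F#2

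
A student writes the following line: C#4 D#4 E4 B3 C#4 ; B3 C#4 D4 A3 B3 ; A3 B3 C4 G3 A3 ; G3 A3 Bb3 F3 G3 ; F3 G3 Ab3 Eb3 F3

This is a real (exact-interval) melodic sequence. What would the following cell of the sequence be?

Eb3 F3 Gb3 Db3 Eb3

The 5-note cells begin on C#4, B3, A3, G3, F3 — each down a 2nd from the last.
Statement 6 starts on Eb3 and keeps the same exact contour: Eb3 F3 Gb3 Db3 Eb3.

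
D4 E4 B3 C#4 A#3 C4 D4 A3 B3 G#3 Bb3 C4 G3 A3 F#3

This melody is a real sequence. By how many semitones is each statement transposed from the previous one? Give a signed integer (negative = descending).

The 5-note cells begin on D4, C4, Bb3 — each down a 2nd from the last.
Counting half-steps from D4 to C4: -2.

-2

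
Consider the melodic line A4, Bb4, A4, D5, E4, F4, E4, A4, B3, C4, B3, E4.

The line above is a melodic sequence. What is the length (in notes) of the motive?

12 notes total. Splitting into 3 groups of 4:
A4 Bb4 A4 D5 | E4 F4 E4 A4 | B3 C4 B3 E4
Each cell is the previous one down a 4th — so the unit is 4 notes.

4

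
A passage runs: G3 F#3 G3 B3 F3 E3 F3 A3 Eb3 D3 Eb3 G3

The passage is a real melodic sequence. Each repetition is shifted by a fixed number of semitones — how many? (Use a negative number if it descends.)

The 4-note cells begin on G3, F3, Eb3 — each down a 2nd from the last.
G3 to F3 spans -2 semitones.

-2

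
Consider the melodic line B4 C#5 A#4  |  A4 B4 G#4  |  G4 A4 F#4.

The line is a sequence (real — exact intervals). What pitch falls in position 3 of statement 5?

Grouping in 3s, the 3rd note of each cell is A#4, G#4, F#4.
Each moves down a 2nd. Continuing: E4 → D4.

D4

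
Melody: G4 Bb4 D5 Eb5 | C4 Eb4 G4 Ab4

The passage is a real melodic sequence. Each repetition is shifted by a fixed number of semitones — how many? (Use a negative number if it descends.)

Taking 4-note groups, the heads are G4, C4: the pattern moves down a 5th.
G4 to C4 spans -7 semitones.

-7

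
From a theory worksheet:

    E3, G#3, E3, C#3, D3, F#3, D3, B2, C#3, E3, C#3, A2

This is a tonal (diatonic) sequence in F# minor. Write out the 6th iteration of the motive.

G#2 B2 G#2 E2

With a 4-note motive the entries are E3, D3, C#3, each down a 2nd from the previous.
Carrying on: B2 → A2 → G#2.
Statement 6 starts on G#2 and keeps the same diatonic contour: G#2 B2 G#2 E2.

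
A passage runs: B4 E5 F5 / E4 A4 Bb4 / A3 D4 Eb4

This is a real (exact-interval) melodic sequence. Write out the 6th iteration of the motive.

C2 F2 Gb2

With a 3-note motive the entries are B4, E4, A3, each down a 5th from the previous.
Extending down a 5th: D3 → G2 → C2.
So cell 6 is C2 F2 Gb2.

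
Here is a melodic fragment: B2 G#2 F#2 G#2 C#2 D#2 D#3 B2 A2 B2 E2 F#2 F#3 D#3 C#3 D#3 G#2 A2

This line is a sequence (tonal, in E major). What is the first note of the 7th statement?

Unit = 6 notes; the statements start on B2, D#3, F#3, moving up a 3rd each time.
Continuing: A3 → C#4 → E4 → G#4. Statement 7 starts on G#4.

G#4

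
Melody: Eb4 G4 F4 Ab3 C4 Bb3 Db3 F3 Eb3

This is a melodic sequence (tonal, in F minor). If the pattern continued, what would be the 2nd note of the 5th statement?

The unit is 3 notes. Position-2 pitches of the 3 shown cells: G4, C4, F3.
Carrying that down a 5th forward: Bb2 → Eb2.

Eb2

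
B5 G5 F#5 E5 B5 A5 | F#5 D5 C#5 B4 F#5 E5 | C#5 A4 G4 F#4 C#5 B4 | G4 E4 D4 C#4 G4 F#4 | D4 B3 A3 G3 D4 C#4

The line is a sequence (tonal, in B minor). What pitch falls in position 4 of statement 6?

The unit is 6 notes. Position-4 pitches of the 5 shown cells: E5, B4, F#4, C#4, G3.
Each moves down a 4th; the next is D3.

D3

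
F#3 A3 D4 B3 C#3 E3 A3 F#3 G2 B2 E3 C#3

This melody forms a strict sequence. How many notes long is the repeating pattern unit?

4

Try groups of 4 (3 cells in 12 notes):
F#3 A3 D4 B3 | C#3 E3 A3 F#3 | G2 B2 E3 C#3
Every group is a transposition down a 4th of the one before; no shorter unit works.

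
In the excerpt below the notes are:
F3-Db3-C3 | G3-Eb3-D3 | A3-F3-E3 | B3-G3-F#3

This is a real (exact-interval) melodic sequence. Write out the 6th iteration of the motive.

D#4 B3 A#3

With a 3-note motive the entries are F3, G3, A3, B3, each up a 2nd from the previous.
Carrying on: C#4 → D#4.
So cell 6 is D#4 B3 A#3.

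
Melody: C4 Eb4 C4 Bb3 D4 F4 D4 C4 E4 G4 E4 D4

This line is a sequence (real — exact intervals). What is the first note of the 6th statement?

A#4

Taking 4-note groups, the heads are C4, D4, E4: the pattern moves up a 2nd.
Extending the heads up a 2nd: F#4 → G#4 → A#4.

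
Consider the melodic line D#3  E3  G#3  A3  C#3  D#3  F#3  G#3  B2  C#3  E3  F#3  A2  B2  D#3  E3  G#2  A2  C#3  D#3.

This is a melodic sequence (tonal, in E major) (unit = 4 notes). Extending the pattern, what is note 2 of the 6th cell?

G#2

Grouping in 4s, the 2nd note of each cell is E3, D#3, C#3, B2, A2.
Each moves down a 2nd; the next is G#2.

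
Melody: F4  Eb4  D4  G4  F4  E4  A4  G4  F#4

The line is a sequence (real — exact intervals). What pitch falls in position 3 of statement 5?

With 3-note cells, note 3 of each statement runs D4, E4, F#4.
Carrying that up a 2nd forward: G#4 → A#4.

A#4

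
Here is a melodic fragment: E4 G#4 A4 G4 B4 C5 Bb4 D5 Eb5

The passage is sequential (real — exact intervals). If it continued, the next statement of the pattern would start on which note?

The 3-note cells begin on E4, G4, Bb4 — each up a 3rd from the last.
The next head, up a 3rd from Bb4, is Db5.

Db5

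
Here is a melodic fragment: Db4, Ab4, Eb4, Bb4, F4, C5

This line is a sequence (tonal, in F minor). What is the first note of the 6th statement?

Bb4

Taking 2-note groups, the heads are Db4, Eb4, F4: the pattern moves up a 2nd.
Continuing: G4 → Ab4 → Bb4. Statement 6 starts on Bb4.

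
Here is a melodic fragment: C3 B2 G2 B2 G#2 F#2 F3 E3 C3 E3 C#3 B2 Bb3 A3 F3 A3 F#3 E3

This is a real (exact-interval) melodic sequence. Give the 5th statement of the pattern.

The 6-note cells begin on C3, F3, Bb3 — each up a 4th from the last.
Continuing the starts: Eb4 → Ab4.
From Ab4 the exact shape gives Ab4 G4 Eb4 G4 E4 D4.

Ab4 G4 Eb4 G4 E4 D4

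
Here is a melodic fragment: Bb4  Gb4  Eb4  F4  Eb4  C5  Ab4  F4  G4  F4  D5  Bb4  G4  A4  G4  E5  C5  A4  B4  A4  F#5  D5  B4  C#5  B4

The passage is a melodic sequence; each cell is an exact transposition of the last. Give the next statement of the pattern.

Unit = 5 notes; the statements start on Bb4, C5, D5, E5, F#5, moving up a 2nd each time.
From G#5 the exact shape gives G#5 E5 C#5 D#5 C#5.

G#5 E5 C#5 D#5 C#5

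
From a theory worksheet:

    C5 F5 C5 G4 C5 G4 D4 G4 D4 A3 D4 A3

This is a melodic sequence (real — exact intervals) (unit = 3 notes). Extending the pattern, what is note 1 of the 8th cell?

C#2

With 3-note cells, note 1 of each statement runs C5, G4, D4, A3.
Carrying that down a 4th forward: E3 → B2 → F#2 → C#2.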